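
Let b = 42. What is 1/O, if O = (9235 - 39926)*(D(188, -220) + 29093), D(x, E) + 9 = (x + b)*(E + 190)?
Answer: -1/680849144 ≈ -1.4688e-9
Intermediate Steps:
D(x, E) = -9 + (42 + x)*(190 + E) (D(x, E) = -9 + (x + 42)*(E + 190) = -9 + (42 + x)*(190 + E))
O = -680849144 (O = (9235 - 39926)*((7971 + 42*(-220) + 190*188 - 220*188) + 29093) = -30691*((7971 - 9240 + 35720 - 41360) + 29093) = -30691*(-6909 + 29093) = -30691*22184 = -680849144)
1/O = 1/(-680849144) = -1/680849144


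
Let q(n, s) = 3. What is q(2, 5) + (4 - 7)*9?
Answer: -24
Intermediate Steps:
q(2, 5) + (4 - 7)*9 = 3 + (4 - 7)*9 = 3 - 3*9 = 3 - 27 = -24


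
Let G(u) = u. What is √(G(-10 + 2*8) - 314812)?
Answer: I*√314806 ≈ 561.08*I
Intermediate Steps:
√(G(-10 + 2*8) - 314812) = √((-10 + 2*8) - 314812) = √((-10 + 16) - 314812) = √(6 - 314812) = √(-314806) = I*√314806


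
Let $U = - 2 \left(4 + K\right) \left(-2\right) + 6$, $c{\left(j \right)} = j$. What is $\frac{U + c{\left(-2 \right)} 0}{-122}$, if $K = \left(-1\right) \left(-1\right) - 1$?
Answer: $- \frac{11}{61} \approx -0.18033$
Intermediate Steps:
$K = 0$ ($K = 1 - 1 = 0$)
$U = 22$ ($U = - 2 \left(4 + 0\right) \left(-2\right) + 6 = \left(-2\right) 4 \left(-2\right) + 6 = \left(-8\right) \left(-2\right) + 6 = 16 + 6 = 22$)
$\frac{U + c{\left(-2 \right)} 0}{-122} = \frac{22 - 0}{-122} = \left(22 + 0\right) \left(- \frac{1}{122}\right) = 22 \left(- \frac{1}{122}\right) = - \frac{11}{61}$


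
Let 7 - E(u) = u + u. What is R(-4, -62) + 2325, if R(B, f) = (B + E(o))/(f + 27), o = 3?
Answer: 81378/35 ≈ 2325.1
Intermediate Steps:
E(u) = 7 - 2*u (E(u) = 7 - (u + u) = 7 - 2*u)
R(B, f) = (1 + B)/(27 + f) (R(B, f) = (B + (7 - 2*3))/(f + 27) = (B + (7 - 6))/(27 + f) = (B + 1)/(27 + f) = (1 + B)/(27 + f))
R(-4, -62) + 2325 = (1 - 4)/(27 - 62) + 2325 = -3/(-35) + 2325 = -1/35*(-3) + 2325 = 3/35 + 2325 = 81378/35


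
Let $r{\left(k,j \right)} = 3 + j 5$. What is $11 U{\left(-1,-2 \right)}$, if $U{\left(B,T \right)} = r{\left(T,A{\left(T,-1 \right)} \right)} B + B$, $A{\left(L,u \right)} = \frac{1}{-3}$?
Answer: $- \frac{77}{3} \approx -25.667$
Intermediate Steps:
$A{\left(L,u \right)} = - \frac{1}{3}$
$r{\left(k,j \right)} = 3 + 5 j$
$U{\left(B,T \right)} = \frac{7 B}{3}$ ($U{\left(B,T \right)} = \left(3 + 5 \left(- \frac{1}{3}\right)\right) B + B = \left(3 - \frac{5}{3}\right) B + B = \frac{4 B}{3} + B = \frac{7 B}{3}$)
$11 U{\left(-1,-2 \right)} = 11 \cdot \frac{7}{3} \left(-1\right) = 11 \left(- \frac{7}{3}\right) = - \frac{77}{3}$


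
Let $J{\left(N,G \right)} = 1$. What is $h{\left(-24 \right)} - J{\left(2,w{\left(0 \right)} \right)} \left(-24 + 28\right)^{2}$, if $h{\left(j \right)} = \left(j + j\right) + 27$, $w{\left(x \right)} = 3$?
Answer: $-37$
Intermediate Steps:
$h{\left(j \right)} = 27 + 2 j$ ($h{\left(j \right)} = 2 j + 27 = 27 + 2 j$)
$h{\left(-24 \right)} - J{\left(2,w{\left(0 \right)} \right)} \left(-24 + 28\right)^{2} = \left(27 + 2 \left(-24\right)\right) - 1 \left(-24 + 28\right)^{2} = \left(27 - 48\right) - 1 \cdot 4^{2} = -21 - 1 \cdot 16 = -21 - 16 = -37$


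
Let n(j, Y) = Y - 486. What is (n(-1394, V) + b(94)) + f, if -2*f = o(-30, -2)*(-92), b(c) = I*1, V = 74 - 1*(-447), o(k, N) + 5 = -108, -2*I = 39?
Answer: -10365/2 ≈ -5182.5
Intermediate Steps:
I = -39/2 (I = -½*39 = -39/2 ≈ -19.500)
o(k, N) = -113 (o(k, N) = -5 - 108 = -113)
V = 521 (V = 74 + 447 = 521)
n(j, Y) = -486 + Y
b(c) = -39/2 (b(c) = -39/2*1 = -39/2)
f = -5198 (f = -(-113)*(-92)/2 = -½*10396 = -5198)
(n(-1394, V) + b(94)) + f = ((-486 + 521) - 39/2) - 5198 = (35 - 39/2) - 5198 = 31/2 - 5198 = -10365/2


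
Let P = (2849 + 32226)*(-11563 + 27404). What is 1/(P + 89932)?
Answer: 1/555713007 ≈ 1.7995e-9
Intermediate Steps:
P = 555623075 (P = 35075*15841 = 555623075)
1/(P + 89932) = 1/(555623075 + 89932) = 1/555713007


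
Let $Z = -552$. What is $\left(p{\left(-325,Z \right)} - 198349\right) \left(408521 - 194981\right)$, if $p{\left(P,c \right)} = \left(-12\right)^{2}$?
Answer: $-42324695700$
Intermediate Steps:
$p{\left(P,c \right)} = 144$
$\left(p{\left(-325,Z \right)} - 198349\right) \left(408521 - 194981\right) = \left(144 - 198349\right) \left(408521 - 194981\right) = \left(-198205\right) 213540 = -42324695700$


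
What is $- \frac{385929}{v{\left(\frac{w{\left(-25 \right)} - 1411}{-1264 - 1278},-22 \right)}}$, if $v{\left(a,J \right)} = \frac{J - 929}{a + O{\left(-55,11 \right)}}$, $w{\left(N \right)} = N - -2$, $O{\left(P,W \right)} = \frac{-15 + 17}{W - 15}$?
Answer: $\frac{20968809}{805814} \approx 26.022$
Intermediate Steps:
$O{\left(P,W \right)} = \frac{2}{-15 + W}$
$w{\left(N \right)} = 2 + N$ ($w{\left(N \right)} = N + 2 = 2 + N$)
$v{\left(a,J \right)} = \frac{-929 + J}{- \frac{1}{2} + a}$ ($v{\left(a,J \right)} = \frac{J - 929}{a + \frac{2}{-15 + 11}} = \frac{-929 + J}{a + \frac{2}{-4}} = \frac{-929 + J}{a + 2 \left(- \frac{1}{4}\right)} = \frac{-929 + J}{a - \frac{1}{2}} = \frac{-929 + J}{- \frac{1}{2} + a}$)
$- \frac{385929}{v{\left(\frac{w{\left(-25 \right)} - 1411}{-1264 - 1278},-22 \right)}} = - \frac{385929}{2 \frac{1}{-1 + 2 \frac{\left(2 - 25\right) - 1411}{-1264 - 1278}} \left(-929 - 22\right)} = - \frac{385929}{2 \frac{1}{-1 + 2 \frac{-23 - 1411}{-2542}} \left(-951\right)} = - \frac{385929}{2 \frac{1}{-1 + 2 \left(\left(-1434\right) \left(- \frac{1}{2542}\right)\right)} \left(-951\right)} = - \frac{385929}{2 \frac{1}{-1 + 2 \cdot \frac{717}{1271}} \left(-951\right)} = - \frac{385929}{2 \frac{1}{-1 + \frac{1434}{1271}} \left(-951\right)} = - \frac{385929}{2 \frac{1}{\frac{163}{1271}} \left(-951\right)} = - \frac{385929}{2 \cdot \frac{1271}{163} \left(-951\right)} = - \frac{385929}{- \frac{2417442}{163}} = \left(-385929\right) \left(- \frac{163}{2417442}\right) = \frac{20968809}{805814}$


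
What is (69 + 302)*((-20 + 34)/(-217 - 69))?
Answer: -2597/143 ≈ -18.161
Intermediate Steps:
(69 + 302)*((-20 + 34)/(-217 - 69)) = 371*(14/(-286)) = 371*(14*(-1/286)) = 371*(-7/143) = -2597/143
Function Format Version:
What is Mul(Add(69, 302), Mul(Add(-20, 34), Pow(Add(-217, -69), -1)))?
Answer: Rational(-2597, 143) ≈ -18.161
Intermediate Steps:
Mul(Add(69, 302), Mul(Add(-20, 34), Pow(Add(-217, -69), -1))) = Mul(371, Mul(14, Pow(-286, -1))) = Mul(371, Mul(14, Rational(-1, 286))) = Mul(371, Rational(-7, 143)) = Rational(-2597, 143)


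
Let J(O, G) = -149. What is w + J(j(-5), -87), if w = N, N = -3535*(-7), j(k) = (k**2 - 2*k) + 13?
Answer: 24596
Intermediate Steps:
j(k) = 13 + k**2 - 2*k
N = 24745
w = 24745
w + J(j(-5), -87) = 24745 - 149 = 24596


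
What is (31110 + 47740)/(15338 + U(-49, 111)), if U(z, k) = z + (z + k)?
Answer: 78850/15351 ≈ 5.1365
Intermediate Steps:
U(z, k) = k + 2*z (U(z, k) = z + (k + z) = k + 2*z)
(31110 + 47740)/(15338 + U(-49, 111)) = (31110 + 47740)/(15338 + (111 + 2*(-49))) = 78850/(15338 + (111 - 98)) = 78850/(15338 + 13) = 78850/15351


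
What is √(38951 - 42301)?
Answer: 5*I*√134 ≈ 57.879*I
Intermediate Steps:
√(38951 - 42301) = √(-3350) = 5*I*√134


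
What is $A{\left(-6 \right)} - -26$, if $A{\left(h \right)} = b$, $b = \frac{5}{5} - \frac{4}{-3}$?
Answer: $\frac{85}{3} \approx 28.333$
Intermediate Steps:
$b = \frac{7}{3}$ ($b = 5 \cdot \frac{1}{5} - - \frac{4}{3} = 1 + \frac{4}{3} = \frac{7}{3} \approx 2.3333$)
$A{\left(h \right)} = \frac{7}{3}$
$A{\left(-6 \right)} - -26 = \frac{7}{3} - -26 = \frac{7}{3} + 26 = \frac{85}{3}$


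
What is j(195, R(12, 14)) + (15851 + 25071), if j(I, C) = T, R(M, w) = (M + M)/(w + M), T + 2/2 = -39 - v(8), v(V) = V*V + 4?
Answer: 40814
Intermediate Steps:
v(V) = 4 + V**2 (v(V) = V**2 + 4 = 4 + V**2)
T = -108 (T = -1 + (-39 - (4 + 8**2)) = -1 + (-39 - (4 + 64)) = -1 + (-39 - 1*68) = -1 + (-39 - 68) = -1 - 107 = -108)
R(M, w) = 2*M/(M + w) (R(M, w) = (2*M)/(M + w) = 2*M/(M + w))
j(I, C) = -108
j(195, R(12, 14)) + (15851 + 25071) = -108 + (15851 + 25071) = -108 + 40922 = 40814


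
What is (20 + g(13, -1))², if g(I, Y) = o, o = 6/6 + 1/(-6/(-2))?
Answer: 4096/9 ≈ 455.11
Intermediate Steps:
o = 4/3 (o = 6*(⅙) + 1/(-6*(-½)) = 1 + 1/3 = 1 + 1*(⅓) = 1 + ⅓ = 4/3 ≈ 1.3333)
g(I, Y) = 4/3
(20 + g(13, -1))² = (20 + 4/3)² = (64/3)² = 4096/9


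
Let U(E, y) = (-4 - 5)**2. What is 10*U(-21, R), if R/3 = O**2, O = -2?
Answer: 810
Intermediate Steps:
R = 12 (R = 3*(-2)**2 = 3*4 = 12)
U(E, y) = 81 (U(E, y) = (-9)**2 = 81)
10*U(-21, R) = 10*81 = 810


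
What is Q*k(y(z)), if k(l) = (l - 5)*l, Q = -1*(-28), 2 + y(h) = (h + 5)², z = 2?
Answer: 55272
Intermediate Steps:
y(h) = -2 + (5 + h)² (y(h) = -2 + (h + 5)² = -2 + (5 + h)²)
Q = 28
k(l) = l*(-5 + l) (k(l) = (-5 + l)*l = l*(-5 + l))
Q*k(y(z)) = 28*((-2 + (5 + 2)²)*(-5 + (-2 + (5 + 2)²))) = 28*((-2 + 7²)*(-5 + (-2 + 7²))) = 28*((-2 + 49)*(-5 + (-2 + 49))) = 28*(47*(-5 + 47)) = 28*(47*42) = 28*1974 = 55272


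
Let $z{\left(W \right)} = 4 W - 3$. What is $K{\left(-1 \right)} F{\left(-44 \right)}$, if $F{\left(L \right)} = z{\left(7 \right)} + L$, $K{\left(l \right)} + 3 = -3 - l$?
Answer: $95$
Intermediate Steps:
$K{\left(l \right)} = -6 - l$ ($K{\left(l \right)} = -3 - \left(3 + l\right) = -6 - l$)
$z{\left(W \right)} = -3 + 4 W$
$F{\left(L \right)} = 25 + L$ ($F{\left(L \right)} = \left(-3 + 4 \cdot 7\right) + L = \left(-3 + 28\right) + L = 25 + L$)
$K{\left(-1 \right)} F{\left(-44 \right)} = \left(-6 - -1\right) \left(25 - 44\right) = \left(-6 + 1\right) \left(-19\right) = \left(-5\right) \left(-19\right) = 95$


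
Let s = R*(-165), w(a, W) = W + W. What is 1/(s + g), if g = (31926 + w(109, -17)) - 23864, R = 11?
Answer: 1/6213 ≈ 0.00016095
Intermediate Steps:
w(a, W) = 2*W
s = -1815 (s = 11*(-165) = -1815)
g = 8028 (g = (31926 + 2*(-17)) - 23864 = (31926 - 34) - 23864 = 31892 - 23864 = 8028)
1/(s + g) = 1/(-1815 + 8028) = 1/6213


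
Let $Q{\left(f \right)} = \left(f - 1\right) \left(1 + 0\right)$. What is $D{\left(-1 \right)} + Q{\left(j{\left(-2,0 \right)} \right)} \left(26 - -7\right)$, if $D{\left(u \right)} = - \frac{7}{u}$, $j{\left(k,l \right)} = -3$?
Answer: $-125$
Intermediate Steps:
$Q{\left(f \right)} = -1 + f$ ($Q{\left(f \right)} = \left(-1 + f\right) 1 = -1 + f$)
$D{\left(-1 \right)} + Q{\left(j{\left(-2,0 \right)} \right)} \left(26 - -7\right) = - \frac{7}{-1} + \left(-1 - 3\right) \left(26 - -7\right) = \left(-7\right) \left(-1\right) - 4 \left(26 + 7\right) = 7 - 132 = -125$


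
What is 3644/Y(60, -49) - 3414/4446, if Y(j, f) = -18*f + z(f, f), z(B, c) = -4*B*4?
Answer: 876125/617253 ≈ 1.4194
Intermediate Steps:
z(B, c) = -16*B
Y(j, f) = -34*f (Y(j, f) = -18*f - 16*f = -34*f)
3644/Y(60, -49) - 3414/4446 = 3644/((-34*(-49))) - 3414/4446 = 3644/1666 - 3414*1/4446 = 3644*(1/1666) - 569/741 = 1822/833 - 569/741 = 876125/617253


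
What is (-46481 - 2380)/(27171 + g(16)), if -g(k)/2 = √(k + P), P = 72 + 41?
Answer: -442534077/246087575 - 32574*√129/246087575 ≈ -1.7998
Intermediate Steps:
P = 113
g(k) = -2*√(113 + k) (g(k) = -2*√(k + 113) = -2*√(113 + k))
(-46481 - 2380)/(27171 + g(16)) = (-46481 - 2380)/(27171 - 2*√(113 + 16)) = -48861/(27171 - 2*√129)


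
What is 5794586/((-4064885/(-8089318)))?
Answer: 46874248832348/4064885 ≈ 1.1532e+7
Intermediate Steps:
5794586/((-4064885/(-8089318))) = 5794586/((-4064885*(-1/8089318))) = 5794586/(4064885/8089318) = 5794586*(8089318/4064885) = 46874248832348/4064885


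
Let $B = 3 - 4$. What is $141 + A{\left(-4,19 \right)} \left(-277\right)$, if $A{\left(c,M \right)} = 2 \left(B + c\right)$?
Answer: $2911$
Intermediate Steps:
$B = -1$
$A{\left(c,M \right)} = -2 + 2 c$ ($A{\left(c,M \right)} = 2 \left(-1 + c\right) = -2 + 2 c$)
$141 + A{\left(-4,19 \right)} \left(-277\right) = 141 + \left(-2 + 2 \left(-4\right)\right) \left(-277\right) = 141 + \left(-2 - 8\right) \left(-277\right) = 141 - -2770 = 141 + 2770 = 2911$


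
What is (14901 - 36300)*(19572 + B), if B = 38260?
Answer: -1237546968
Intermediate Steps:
(14901 - 36300)*(19572 + B) = (14901 - 36300)*(19572 + 38260) = -21399*57832 = -1237546968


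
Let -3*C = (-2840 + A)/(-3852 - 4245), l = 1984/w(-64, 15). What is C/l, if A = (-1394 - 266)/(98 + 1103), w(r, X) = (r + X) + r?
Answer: 32134375/4823350512 ≈ 0.0066622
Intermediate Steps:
w(r, X) = X + 2*r (w(r, X) = (X + r) + r = X + 2*r)
A = -1660/1201 ≈ -1.3822
l = -1984/113 (l = 1984/(15 + 2*(-64)) = 1984/(15 - 128) = 1984/(-113) = 1984*(-1/113) = -1984/113 ≈ -17.558)
C = -1137500/9724497 (C = -(-2840 - 1660/1201)/(3*(-3852 - 4245)) = -(-1137500)/(1201*(-8097)) = -(-1137500)*(-1)/(1201*8097) = -⅓*1137500/3241499 = -1137500/9724497 ≈ -0.11697)
C/l = -1137500/(9724497*(-1984/113)) = -1137500/9724497*(-113/1984) = 32134375/4823350512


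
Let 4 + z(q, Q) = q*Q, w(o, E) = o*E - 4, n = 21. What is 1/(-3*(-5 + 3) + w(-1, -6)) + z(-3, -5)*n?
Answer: 1849/8 ≈ 231.13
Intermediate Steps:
w(o, E) = -4 + E*o (w(o, E) = E*o - 4 = -4 + E*o)
z(q, Q) = -4 + Q*q (z(q, Q) = -4 + q*Q = -4 + Q*q)
1/(-3*(-5 + 3) + w(-1, -6)) + z(-3, -5)*n = 1/(-3*(-5 + 3) + (-4 - 6*(-1))) + (-4 - 5*(-3))*21 = 1/(-3*(-2) + (-4 + 6)) + (-4 + 15)*21 = 1/(6 + 2) + 11*21 = 1/8 + 231 = 1849/8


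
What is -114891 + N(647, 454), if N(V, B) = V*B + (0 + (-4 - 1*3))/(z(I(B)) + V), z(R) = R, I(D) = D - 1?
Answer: 196731693/1100 ≈ 1.7885e+5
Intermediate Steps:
I(D) = -1 + D
N(V, B) = -7/(-1 + B + V) + B*V (N(V, B) = V*B + (0 + (-4 - 1*3))/((-1 + B) + V) = B*V + (0 + (-4 - 3))/(-1 + B + V) = B*V + (0 - 7)/(-1 + B + V) = B*V - 7/(-1 + B + V) = -7/(-1 + B + V) + B*V)
-114891 + N(647, 454) = -114891 + (-7 + 454*647**2 + 454*647*(-1 + 454))/(-1 + 454 + 647) = -114891 + (-7 + 454*418609 + 454*647*453)/1100 = -114891 + (-7 + 190048486 + 133063314)/1100 = -114891 + (1/1100)*323111793 = -114891 + 323111793/1100 = 196731693/1100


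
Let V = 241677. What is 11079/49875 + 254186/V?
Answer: 5118355411/4017880125 ≈ 1.2739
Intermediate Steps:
11079/49875 + 254186/V = 11079/49875 + 254186/241677 = 11079*(1/49875) + 254186*(1/241677) = 3693/16625 + 254186/241677 = 5118355411/4017880125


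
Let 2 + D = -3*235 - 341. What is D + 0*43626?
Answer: -1048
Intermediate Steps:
D = -1048 (D = -2 + (-3*235 - 341) = -2 + (-705 - 341) = -2 - 1046 = -1048)
D + 0*43626 = -1048 + 0*43626 = -1048 + 0 = -1048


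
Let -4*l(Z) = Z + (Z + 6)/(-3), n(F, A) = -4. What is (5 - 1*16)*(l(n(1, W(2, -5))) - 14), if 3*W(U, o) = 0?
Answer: 847/6 ≈ 141.17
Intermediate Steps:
W(U, o) = 0 (W(U, o) = (⅓)*0 = 0)
l(Z) = ½ - Z/6 (l(Z) = -(Z + (Z + 6)/(-3))/4 = -(Z + (6 + Z)*(-⅓))/4 = -(Z + (-2 - Z/3))/4 = -(-2 + 2*Z/3)/4 = ½ - Z/6)
(5 - 1*16)*(l(n(1, W(2, -5))) - 14) = (5 - 1*16)*((½ - ⅙*(-4)) - 14) = (5 - 16)*((½ + ⅔) - 14) = -11*(7/6 - 14) = -11*(-77/6) = 847/6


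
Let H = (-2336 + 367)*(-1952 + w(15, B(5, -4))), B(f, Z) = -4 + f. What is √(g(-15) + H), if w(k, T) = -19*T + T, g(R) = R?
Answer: √3878915 ≈ 1969.5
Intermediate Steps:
w(k, T) = -18*T
H = 3878930 (H = (-2336 + 367)*(-1952 - 18*(-4 + 5)) = -1969*(-1952 - 18*1) = -1969*(-1952 - 18) = -1969*(-1970) = 3878930)
√(g(-15) + H) = √(-15 + 3878930) = √3878915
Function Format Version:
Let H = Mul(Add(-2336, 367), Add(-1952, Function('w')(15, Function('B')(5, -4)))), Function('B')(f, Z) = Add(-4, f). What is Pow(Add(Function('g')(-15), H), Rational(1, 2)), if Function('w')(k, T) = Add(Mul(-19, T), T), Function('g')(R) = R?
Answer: Pow(3878915, Rational(1, 2)) ≈ 1969.5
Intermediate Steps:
Function('w')(k, T) = Mul(-18, T)
H = 3878930 (H = Mul(Add(-2336, 367), Add(-1952, Mul(-18, Add(-4, 5)))) = Mul(-1969, Add(-1952, Mul(-18, 1))) = Mul(-1969, Add(-1952, -18)) = Mul(-1969, -1970) = 3878930)
Pow(Add(Function('g')(-15), H), Rational(1, 2)) = Pow(Add(-15, 3878930), Rational(1, 2)) = Pow(3878915, Rational(1, 2))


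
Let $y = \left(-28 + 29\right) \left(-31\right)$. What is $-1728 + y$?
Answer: $-1759$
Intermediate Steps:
$y = -31$ ($y = 1 \left(-31\right) = -31$)
$-1728 + y = -1728 - 31 = -1759$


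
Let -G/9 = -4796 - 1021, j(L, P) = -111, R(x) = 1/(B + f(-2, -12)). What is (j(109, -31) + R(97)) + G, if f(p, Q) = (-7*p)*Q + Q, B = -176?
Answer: 18598151/356 ≈ 52242.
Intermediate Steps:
f(p, Q) = Q - 7*Q*p (f(p, Q) = -7*Q*p + Q = Q - 7*Q*p)
R(x) = -1/356 (R(x) = 1/(-176 - 12*(1 - 7*(-2))) = 1/(-176 - 12*(1 + 14)) = 1/(-176 - 12*15) = 1/(-176 - 180) = 1/(-356) = -1/356)
G = 52353 (G = -9*(-4796 - 1021) = -9*(-5817) = 52353)
(j(109, -31) + R(97)) + G = (-111 - 1/356) + 52353 = -39517/356 + 52353 = 18598151/356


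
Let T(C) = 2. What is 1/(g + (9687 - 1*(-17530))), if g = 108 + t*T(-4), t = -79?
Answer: 1/27167 ≈ 3.6809e-5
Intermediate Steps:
g = -50 (g = 108 - 79*2 = 108 - 158 = -50)
1/(g + (9687 - 1*(-17530))) = 1/(-50 + (9687 - 1*(-17530))) = 1/(-50 + (9687 + 17530)) = 1/(-50 + 27217) = 1/27167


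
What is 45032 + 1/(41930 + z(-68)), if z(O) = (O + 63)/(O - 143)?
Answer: 398408686731/8847235 ≈ 45032.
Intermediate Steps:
z(O) = (63 + O)/(-143 + O)
45032 + 1/(41930 + z(-68)) = 45032 + 1/(41930 + (63 - 68)/(-143 - 68)) = 45032 + 1/(41930 - 5/(-211)) = 45032 + 1/(41930 - 1/211*(-5)) = 45032 + 1/(41930 + 5/211) = 45032 + 1/(8847235/211) = 45032 + 211/8847235 = 398408686731/8847235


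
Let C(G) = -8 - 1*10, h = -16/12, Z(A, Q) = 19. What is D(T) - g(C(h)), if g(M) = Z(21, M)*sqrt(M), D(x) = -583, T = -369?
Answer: -583 - 57*I*sqrt(2) ≈ -583.0 - 80.61*I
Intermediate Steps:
h = -4/3 (h = -16*1/12 = -4/3 ≈ -1.3333)
C(G) = -18 (C(G) = -8 - 10 = -18)
g(M) = 19*sqrt(M)
D(T) - g(C(h)) = -583 - 19*sqrt(-18) = -583 - 19*3*I*sqrt(2) = -583 - 57*I*sqrt(2)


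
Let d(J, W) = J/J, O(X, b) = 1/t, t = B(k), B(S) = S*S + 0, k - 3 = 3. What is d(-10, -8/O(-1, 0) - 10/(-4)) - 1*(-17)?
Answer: 18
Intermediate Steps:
k = 6 (k = 3 + 3 = 6)
B(S) = S² (B(S) = S² + 0 = S²)
t = 36 (t = 6² = 36)
O(X, b) = 1/36
d(J, W) = 1
d(-10, -8/O(-1, 0) - 10/(-4)) - 1*(-17) = 1 - 1*(-17) = 1 + 17 = 18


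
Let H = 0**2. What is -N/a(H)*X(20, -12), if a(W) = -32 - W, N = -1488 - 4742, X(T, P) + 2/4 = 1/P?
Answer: 21805/192 ≈ 113.57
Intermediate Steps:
X(T, P) = -1/2 + 1/P
N = -6230
H = 0
-N/a(H)*X(20, -12) = -(-6230/(-32 - 1*0))*(1/2)*(2 - 1*(-12))/(-12) = -(-6230/(-32 + 0))*(1/2)*(-1/12)*(2 + 12) = -(-6230/(-32))*(1/2)*(-1/12)*14 = -(-6230*(-1/32))*(-7)/12 = -3115*(-7)/(16*12) = -1*(-21805/192) = 21805/192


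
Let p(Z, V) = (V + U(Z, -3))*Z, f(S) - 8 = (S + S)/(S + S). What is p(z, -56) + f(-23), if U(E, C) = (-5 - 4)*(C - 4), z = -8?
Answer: -47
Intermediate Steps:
U(E, C) = 36 - 9*C (U(E, C) = -9*(-4 + C) = 36 - 9*C)
f(S) = 9 (f(S) = 8 + (S + S)/(S + S) = 8 + (2*S)/((2*S)) = 8 + (2*S)*(1/(2*S)) = 8 + 1 = 9)
p(Z, V) = Z*(63 + V) (p(Z, V) = (V + (36 - 9*(-3)))*Z = (V + (36 + 27))*Z = (V + 63)*Z = (63 + V)*Z = Z*(63 + V))
p(z, -56) + f(-23) = -8*(63 - 56) + 9 = -8*7 + 9 = -56 + 9 = -47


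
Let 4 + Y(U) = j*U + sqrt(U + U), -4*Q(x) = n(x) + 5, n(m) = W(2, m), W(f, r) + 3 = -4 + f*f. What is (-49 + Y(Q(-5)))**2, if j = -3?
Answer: 10605/4 - 103*I ≈ 2651.3 - 103.0*I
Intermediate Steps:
W(f, r) = -7 + f**2 (W(f, r) = -3 + (-4 + f*f) = -3 + (-4 + f**2) = -7 + f**2)
n(m) = -3 (n(m) = -7 + 2**2 = -7 + 4 = -3)
Q(x) = -1/2 (Q(x) = -(-3 + 5)/4 = -1/4*2 = -1/2)
Y(U) = -4 - 3*U + sqrt(2)*sqrt(U) (Y(U) = -4 + (-3*U + sqrt(U + U)) = -4 + (-3*U + sqrt(2*U)) = -4 + (-3*U + sqrt(2)*sqrt(U)) = -4 - 3*U + sqrt(2)*sqrt(U))
(-49 + Y(Q(-5)))**2 = (-49 + (-4 - 3*(-1/2) + sqrt(2)*sqrt(-1/2)))**2 = (-49 + (-4 + 3/2 + sqrt(2)*(I*sqrt(2)/2)))**2 = (-49 + (-4 + 3/2 + I))**2 = (-49 + (-5/2 + I))**2 = (-103/2 + I)**2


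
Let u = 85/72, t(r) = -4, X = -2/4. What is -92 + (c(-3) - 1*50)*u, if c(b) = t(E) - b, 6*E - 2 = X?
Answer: -3653/24 ≈ -152.21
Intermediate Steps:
X = -½ (X = -2*¼ = -½ ≈ -0.50000)
E = ¼ (E = ⅓ + (⅙)*(-½) = ⅓ - 1/12 = ¼ ≈ 0.25000)
u = 85/72 (u = 85*(1/72) = 85/72 ≈ 1.1806)
c(b) = -4 - b
-92 + (c(-3) - 1*50)*u = -92 + ((-4 - 1*(-3)) - 1*50)*(85/72) = -92 + ((-4 + 3) - 50)*(85/72) = -92 + (-1 - 50)*(85/72) = -92 - 51*85/72 = -92 - 1445/24 = -3653/24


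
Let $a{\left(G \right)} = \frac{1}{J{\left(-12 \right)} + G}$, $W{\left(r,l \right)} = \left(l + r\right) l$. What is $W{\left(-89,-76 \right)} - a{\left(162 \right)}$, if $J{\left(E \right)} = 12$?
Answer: $\frac{2181959}{174} \approx 12540.0$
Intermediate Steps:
$W{\left(r,l \right)} = l \left(l + r\right)$
$a{\left(G \right)} = \frac{1}{12 + G}$
$W{\left(-89,-76 \right)} - a{\left(162 \right)} = - 76 \left(-76 - 89\right) - \frac{1}{12 + 162} = \left(-76\right) \left(-165\right) - \frac{1}{174} = 12540 - \frac{1}{174} = \frac{2181959}{174}$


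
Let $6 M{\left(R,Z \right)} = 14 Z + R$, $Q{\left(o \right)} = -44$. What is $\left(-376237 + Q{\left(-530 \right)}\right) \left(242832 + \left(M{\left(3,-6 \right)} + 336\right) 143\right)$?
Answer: $- \frac{217452413619}{2} \approx -1.0873 \cdot 10^{11}$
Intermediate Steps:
$M{\left(R,Z \right)} = \frac{R}{6} + \frac{7 Z}{3}$ ($M{\left(R,Z \right)} = \frac{14 Z + R}{6} = \frac{R + 14 Z}{6} = \frac{R}{6} + \frac{7 Z}{3}$)
$\left(-376237 + Q{\left(-530 \right)}\right) \left(242832 + \left(M{\left(3,-6 \right)} + 336\right) 143\right) = \left(-376237 - 44\right) \left(242832 + \left(\left(\frac{1}{6} \cdot 3 + \frac{7}{3} \left(-6\right)\right) + 336\right) 143\right) = - 376281 \left(242832 + \left(\left(\frac{1}{2} - 14\right) + 336\right) 143\right) = - 376281 \left(242832 + \left(- \frac{27}{2} + 336\right) 143\right) = - 376281 \left(242832 + \frac{645}{2} \cdot 143\right) = - 376281 \left(242832 + \frac{92235}{2}\right) = \left(-376281\right) \frac{577899}{2} = - \frac{217452413619}{2}$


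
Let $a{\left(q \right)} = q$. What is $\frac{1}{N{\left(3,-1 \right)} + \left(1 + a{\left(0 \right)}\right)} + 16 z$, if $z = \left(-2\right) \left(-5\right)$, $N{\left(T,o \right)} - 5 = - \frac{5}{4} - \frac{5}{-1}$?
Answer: $\frac{6244}{39} \approx 160.1$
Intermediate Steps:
$N{\left(T,o \right)} = \frac{35}{4}$ ($N{\left(T,o \right)} = 5 - \left(-5 + \frac{5}{4}\right) = 5 - - \frac{15}{4} = 5 + \left(- \frac{5}{4} + 5\right) = 5 + \frac{15}{4} = \frac{35}{4}$)
$z = 10$
$\frac{1}{N{\left(3,-1 \right)} + \left(1 + a{\left(0 \right)}\right)} + 16 z = \frac{1}{\frac{35}{4} + \left(1 + 0\right)} + 16 \cdot 10 = \frac{1}{\frac{35}{4} + 1} + 160 = \frac{1}{\frac{39}{4}} + 160 = \frac{4}{39} + 160 = \frac{6244}{39}$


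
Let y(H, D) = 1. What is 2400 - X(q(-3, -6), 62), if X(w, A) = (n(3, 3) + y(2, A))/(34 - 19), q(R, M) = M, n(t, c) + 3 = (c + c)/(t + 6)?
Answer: 108004/45 ≈ 2400.1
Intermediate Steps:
n(t, c) = -3 + 2*c/(6 + t) (n(t, c) = -3 + (c + c)/(t + 6) = -3 + (2*c)/(6 + t) = -3 + 2*c/(6 + t))
X(w, A) = -4/45 (X(w, A) = ((-18 - 3*3 + 2*3)/(6 + 3) + 1)/(34 - 19) = ((-18 - 9 + 6)/9 + 1)/15 = ((⅑)*(-21) + 1)*(1/15) = (-7/3 + 1)*(1/15) = -4/3*1/15 = -4/45)
2400 - X(q(-3, -6), 62) = 2400 - 1*(-4/45) = 2400 + 4/45 = 108004/45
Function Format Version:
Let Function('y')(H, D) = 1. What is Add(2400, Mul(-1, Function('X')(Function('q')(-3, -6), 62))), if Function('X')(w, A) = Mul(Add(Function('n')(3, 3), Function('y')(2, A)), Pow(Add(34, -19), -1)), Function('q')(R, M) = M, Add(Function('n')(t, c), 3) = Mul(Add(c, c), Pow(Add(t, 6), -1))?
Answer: Rational(108004, 45) ≈ 2400.1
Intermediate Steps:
Function('n')(t, c) = Add(-3, Mul(2, c, Pow(Add(6, t), -1))) (Function('n')(t, c) = Add(-3, Mul(Add(c, c), Pow(Add(t, 6), -1))) = Add(-3, Mul(Mul(2, c), Pow(Add(6, t), -1))) = Add(-3, Mul(2, c, Pow(Add(6, t), -1))))
Function('X')(w, A) = Rational(-4, 45) (Function('X')(w, A) = Mul(Add(Mul(Pow(Add(6, 3), -1), Add(-18, Mul(-3, 3), Mul(2, 3))), 1), Pow(Add(34, -19), -1)) = Mul(Add(Mul(Pow(9, -1), Add(-18, -9, 6)), 1), Pow(15, -1)) = Mul(Add(Mul(Rational(1, 9), -21), 1), Rational(1, 15)) = Mul(Add(Rational(-7, 3), 1), Rational(1, 15)) = Mul(Rational(-4, 3), Rational(1, 15)) = Rational(-4, 45))
Add(2400, Mul(-1, Function('X')(Function('q')(-3, -6), 62))) = Add(2400, Mul(-1, Rational(-4, 45))) = Add(2400, Rational(4, 45)) = Rational(108004, 45)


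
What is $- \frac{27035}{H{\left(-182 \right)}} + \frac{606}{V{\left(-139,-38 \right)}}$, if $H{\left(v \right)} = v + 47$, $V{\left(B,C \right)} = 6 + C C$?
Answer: $\frac{3928256}{19575} \approx 200.68$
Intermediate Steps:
$V{\left(B,C \right)} = 6 + C^{2}$
$H{\left(v \right)} = 47 + v$
$- \frac{27035}{H{\left(-182 \right)}} + \frac{606}{V{\left(-139,-38 \right)}} = - \frac{27035}{47 - 182} + \frac{606}{6 + \left(-38\right)^{2}} = - \frac{27035}{-135} + \frac{606}{6 + 1444} = \left(-27035\right) \left(- \frac{1}{135}\right) + \frac{606}{1450} = \frac{5407}{27} + 606 \cdot \frac{1}{1450} = \frac{5407}{27} + \frac{303}{725} = \frac{3928256}{19575}$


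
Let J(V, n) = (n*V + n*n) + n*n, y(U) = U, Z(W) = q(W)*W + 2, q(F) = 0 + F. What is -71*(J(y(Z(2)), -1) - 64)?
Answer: 4828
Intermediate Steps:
q(F) = F
Z(W) = 2 + W² (Z(W) = W*W + 2 = W² + 2 = 2 + W²)
J(V, n) = 2*n² + V*n (J(V, n) = (V*n + n²) + n² = (n² + V*n) + n² = 2*n² + V*n)
-71*(J(y(Z(2)), -1) - 64) = -71*(-((2 + 2²) + 2*(-1)) - 64) = -71*(-((2 + 4) - 2) - 64) = -71*(-(6 - 2) - 64) = -71*(-1*4 - 64) = -71*(-4 - 64) = -71*(-68) = 4828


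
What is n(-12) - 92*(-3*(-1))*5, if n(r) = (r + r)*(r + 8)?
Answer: -1284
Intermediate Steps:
n(r) = 2*r*(8 + r) (n(r) = (2*r)*(8 + r) = 2*r*(8 + r))
n(-12) - 92*(-3*(-1))*5 = 2*(-12)*(8 - 12) - 92*(-3*(-1))*5 = 2*(-12)*(-4) - 276*5 = 96 - 92*15 = 96 - 1380 = -1284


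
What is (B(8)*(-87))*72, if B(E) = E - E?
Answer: 0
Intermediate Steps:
B(E) = 0
(B(8)*(-87))*72 = (0*(-87))*72 = 0*72 = 0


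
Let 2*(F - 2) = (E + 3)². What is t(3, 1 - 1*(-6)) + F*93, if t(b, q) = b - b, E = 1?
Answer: 930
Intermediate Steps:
F = 10 (F = 2 + (1 + 3)²/2 = 2 + (½)*4² = 2 + (½)*16 = 2 + 8 = 10)
t(b, q) = 0
t(3, 1 - 1*(-6)) + F*93 = 0 + 10*93 = 0 + 930 = 930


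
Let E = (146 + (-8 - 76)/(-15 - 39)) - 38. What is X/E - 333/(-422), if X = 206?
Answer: 555363/208046 ≈ 2.6694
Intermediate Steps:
E = 986/9 (E = (146 - 84/(-54)) - 38 = (146 - 84*(-1/54)) - 38 = (146 + 14/9) - 38 = 1328/9 - 38 = 986/9 ≈ 109.56)
X/E - 333/(-422) = 206/(986/9) - 333/(-422) = 206*(9/986) - 333*(-1/422) = 927/493 + 333/422 = 555363/208046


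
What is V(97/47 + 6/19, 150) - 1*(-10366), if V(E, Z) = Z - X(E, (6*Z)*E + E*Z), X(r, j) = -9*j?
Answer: 29472038/893 ≈ 33003.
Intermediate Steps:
V(E, Z) = Z + 63*E*Z (V(E, Z) = Z - (-9)*((6*Z)*E + E*Z) = Z - (-9)*(6*E*Z + E*Z) = Z - (-9)*7*E*Z = Z - (-63)*E*Z = Z + 63*E*Z)
V(97/47 + 6/19, 150) - 1*(-10366) = 150*(1 + 63*(97/47 + 6/19)) - 1*(-10366) = 150*(1 + 63*(97*(1/47) + 6*(1/19))) + 10366 = 150*(1 + 63*(97/47 + 6/19)) + 10366 = 150*(1 + 63*(2125/893)) + 10366 = 150*(1 + 133875/893) + 10366 = 150*(134768/893) + 10366 = 20215200/893 + 10366 = 29472038/893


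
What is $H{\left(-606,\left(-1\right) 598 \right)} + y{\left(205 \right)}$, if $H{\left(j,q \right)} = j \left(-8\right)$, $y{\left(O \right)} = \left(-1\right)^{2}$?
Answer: $4849$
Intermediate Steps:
$y{\left(O \right)} = 1$
$H{\left(j,q \right)} = - 8 j$
$H{\left(-606,\left(-1\right) 598 \right)} + y{\left(205 \right)} = \left(-8\right) \left(-606\right) + 1 = 4848 + 1 = 4849$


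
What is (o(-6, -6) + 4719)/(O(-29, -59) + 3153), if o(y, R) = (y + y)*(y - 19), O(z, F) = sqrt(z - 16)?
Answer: 1758323/1104606 - 1673*I*sqrt(5)/1104606 ≈ 1.5918 - 0.0033867*I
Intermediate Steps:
O(z, F) = sqrt(-16 + z)
o(y, R) = 2*y*(-19 + y) (o(y, R) = (2*y)*(-19 + y) = 2*y*(-19 + y))
(o(-6, -6) + 4719)/(O(-29, -59) + 3153) = (2*(-6)*(-19 - 6) + 4719)/(sqrt(-16 - 29) + 3153) = (2*(-6)*(-25) + 4719)/(sqrt(-45) + 3153) = (300 + 4719)/(3*I*sqrt(5) + 3153) = 5019/(3153 + 3*I*sqrt(5))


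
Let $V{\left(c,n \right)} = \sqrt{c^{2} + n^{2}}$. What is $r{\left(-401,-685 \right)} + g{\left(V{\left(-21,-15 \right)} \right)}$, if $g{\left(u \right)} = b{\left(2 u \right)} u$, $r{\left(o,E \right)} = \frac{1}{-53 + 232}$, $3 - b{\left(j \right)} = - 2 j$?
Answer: $\frac{476857}{179} + 9 \sqrt{74} \approx 2741.4$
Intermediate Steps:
$b{\left(j \right)} = 3 + 2 j$ ($b{\left(j \right)} = 3 - - 2 j = 3 + 2 j$)
$r{\left(o,E \right)} = \frac{1}{179}$
$g{\left(u \right)} = u \left(3 + 4 u\right)$ ($g{\left(u \right)} = \left(3 + 2 \cdot 2 u\right) u = \left(3 + 4 u\right) u = u \left(3 + 4 u\right)$)
$r{\left(-401,-685 \right)} + g{\left(V{\left(-21,-15 \right)} \right)} = \frac{1}{179} + \sqrt{\left(-21\right)^{2} + \left(-15\right)^{2}} \left(3 + 4 \sqrt{\left(-21\right)^{2} + \left(-15\right)^{2}}\right) = \frac{1}{179} + \sqrt{441 + 225} \left(3 + 4 \sqrt{441 + 225}\right) = \frac{1}{179} + \sqrt{666} \left(3 + 4 \sqrt{666}\right) = \frac{1}{179} + 3 \sqrt{74} \left(3 + 4 \cdot 3 \sqrt{74}\right) = \frac{1}{179} + 3 \sqrt{74} \left(3 + 12 \sqrt{74}\right)$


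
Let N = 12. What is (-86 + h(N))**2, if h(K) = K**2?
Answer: 3364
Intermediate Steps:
(-86 + h(N))**2 = (-86 + 12**2)**2 = (-86 + 144)**2 = 58**2 = 3364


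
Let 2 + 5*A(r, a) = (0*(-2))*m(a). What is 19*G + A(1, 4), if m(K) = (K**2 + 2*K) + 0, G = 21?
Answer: 1993/5 ≈ 398.60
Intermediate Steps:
m(K) = K**2 + 2*K
A(r, a) = -2/5 (A(r, a) = -2/5 + ((0*(-2))*(a*(2 + a)))/5 = -2/5 + (0*(a*(2 + a)))/5 = -2/5 + (1/5)*0 = -2/5 + 0 = -2/5)
19*G + A(1, 4) = 19*21 - 2/5 = 399 - 2/5 = 1993/5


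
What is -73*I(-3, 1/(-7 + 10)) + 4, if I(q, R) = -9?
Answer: 661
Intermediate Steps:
-73*I(-3, 1/(-7 + 10)) + 4 = -73*(-9) + 4 = 657 + 4 = 661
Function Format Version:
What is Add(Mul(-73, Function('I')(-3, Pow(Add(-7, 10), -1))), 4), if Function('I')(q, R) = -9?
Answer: 661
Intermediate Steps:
Add(Mul(-73, Function('I')(-3, Pow(Add(-7, 10), -1))), 4) = Add(Mul(-73, -9), 4) = Add(657, 4) = 661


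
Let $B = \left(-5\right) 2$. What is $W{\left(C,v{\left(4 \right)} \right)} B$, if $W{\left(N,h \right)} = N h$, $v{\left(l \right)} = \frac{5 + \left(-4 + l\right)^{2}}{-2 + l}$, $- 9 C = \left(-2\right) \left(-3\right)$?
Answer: $\frac{50}{3} \approx 16.667$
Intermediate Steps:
$C = - \frac{2}{3}$ ($C = - \frac{\left(-2\right) \left(-3\right)}{9} = \left(- \frac{1}{9}\right) 6 = - \frac{2}{3} \approx -0.66667$)
$v{\left(l \right)} = \frac{5 + \left(-4 + l\right)^{2}}{-2 + l}$
$B = -10$
$W{\left(C,v{\left(4 \right)} \right)} B = - \frac{2 \frac{5 + \left(-4 + 4\right)^{2}}{-2 + 4}}{3} \left(-10\right) = - \frac{2 \frac{5 + 0^{2}}{2}}{3} \left(-10\right) = - \frac{2 \frac{5 + 0}{2}}{3} \left(-10\right) = - \frac{2 \cdot \frac{1}{2} \cdot 5}{3} \left(-10\right) = \left(- \frac{2}{3}\right) \frac{5}{2} \left(-10\right) = \left(- \frac{5}{3}\right) \left(-10\right) = \frac{50}{3}$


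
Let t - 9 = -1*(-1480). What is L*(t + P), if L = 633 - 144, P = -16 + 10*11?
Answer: 774087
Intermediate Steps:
P = 94 (P = -16 + 110 = 94)
t = 1489 (t = 9 - 1*(-1480) = 9 + 1480 = 1489)
L = 489
L*(t + P) = 489*(1489 + 94) = 489*1583 = 774087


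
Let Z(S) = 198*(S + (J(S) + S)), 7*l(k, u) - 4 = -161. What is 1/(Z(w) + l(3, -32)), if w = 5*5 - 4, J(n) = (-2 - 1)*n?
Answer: -7/29263 ≈ -0.00023921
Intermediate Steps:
J(n) = -3*n
l(k, u) = -157/7 (l(k, u) = 4/7 + (⅐)*(-161) = 4/7 - 23 = -157/7)
w = 21 (w = 25 - 4 = 21)
Z(S) = -198*S (Z(S) = 198*(S + (-3*S + S)) = 198*(S - 2*S) = 198*(-S) = -198*S)
1/(Z(w) + l(3, -32)) = 1/(-198*21 - 157/7) = 1/(-4158 - 157/7) = 1/(-29263/7) = -7/29263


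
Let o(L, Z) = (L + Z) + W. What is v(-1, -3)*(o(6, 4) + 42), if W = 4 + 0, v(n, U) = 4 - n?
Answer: 280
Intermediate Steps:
W = 4
o(L, Z) = 4 + L + Z (o(L, Z) = (L + Z) + 4 = 4 + L + Z)
v(-1, -3)*(o(6, 4) + 42) = (4 - 1*(-1))*((4 + 6 + 4) + 42) = (4 + 1)*(14 + 42) = 5*56 = 280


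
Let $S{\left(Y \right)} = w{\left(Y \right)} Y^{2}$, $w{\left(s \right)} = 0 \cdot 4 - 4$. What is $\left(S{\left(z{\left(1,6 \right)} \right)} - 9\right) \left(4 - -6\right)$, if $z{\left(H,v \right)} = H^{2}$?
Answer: $-130$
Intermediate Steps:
$w{\left(s \right)} = -4$ ($w{\left(s \right)} = 0 - 4 = -4$)
$S{\left(Y \right)} = - 4 Y^{2}$
$\left(S{\left(z{\left(1,6 \right)} \right)} - 9\right) \left(4 - -6\right) = \left(- 4 \left(1^{2}\right)^{2} - 9\right) \left(4 - -6\right) = \left(- 4 \cdot 1^{2} - 9\right) \left(4 + 6\right) = \left(\left(-4\right) 1 - 9\right) 10 = \left(-4 - 9\right) 10 = \left(-13\right) 10 = -130$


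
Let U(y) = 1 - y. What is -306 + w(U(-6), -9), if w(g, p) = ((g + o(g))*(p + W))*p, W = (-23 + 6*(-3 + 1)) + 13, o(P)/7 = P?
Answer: 15318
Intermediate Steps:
o(P) = 7*P
W = -22 (W = (-23 + 6*(-2)) + 13 = (-23 - 12) + 13 = -35 + 13 = -22)
w(g, p) = 8*g*p*(-22 + p) (w(g, p) = ((g + 7*g)*(p - 22))*p = ((8*g)*(-22 + p))*p = (8*g*(-22 + p))*p = 8*g*p*(-22 + p))
-306 + w(U(-6), -9) = -306 + 8*(1 - 1*(-6))*(-9)*(-22 - 9) = -306 + 8*(1 + 6)*(-9)*(-31) = -306 + 8*7*(-9)*(-31) = -306 + 15624 = 15318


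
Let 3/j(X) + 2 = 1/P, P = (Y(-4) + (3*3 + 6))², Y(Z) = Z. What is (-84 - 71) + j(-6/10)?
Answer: -37718/241 ≈ -156.51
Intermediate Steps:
P = 121 (P = (-4 + (3*3 + 6))² = (-4 + (9 + 6))² = (-4 + 15)² = 11² = 121)
j(X) = -363/241 (j(X) = 3/(-2 + 1/121) = 3/(-241/121) = 3*(-121/241) = -363/241)
(-84 - 71) + j(-6/10) = (-84 - 71) - 363/241 = -155 - 363/241 = -37718/241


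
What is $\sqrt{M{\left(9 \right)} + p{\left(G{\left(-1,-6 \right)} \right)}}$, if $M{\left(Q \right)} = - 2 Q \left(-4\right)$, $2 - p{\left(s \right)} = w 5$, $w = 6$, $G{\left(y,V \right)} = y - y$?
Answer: $2 \sqrt{11} \approx 6.6332$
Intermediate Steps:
$G{\left(y,V \right)} = 0$
$p{\left(s \right)} = -28$ ($p{\left(s \right)} = 2 - 6 \cdot 5 = 2 - 30 = -28$)
$M{\left(Q \right)} = 8 Q$
$\sqrt{M{\left(9 \right)} + p{\left(G{\left(-1,-6 \right)} \right)}} = \sqrt{8 \cdot 9 - 28} = \sqrt{72 - 28} = \sqrt{44} = 2 \sqrt{11}$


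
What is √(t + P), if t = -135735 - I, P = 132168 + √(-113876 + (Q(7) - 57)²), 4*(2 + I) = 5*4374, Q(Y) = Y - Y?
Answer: √(-36130 + 4*I*√110627)/2 ≈ 1.7495 + 95.056*I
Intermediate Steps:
Q(Y) = 0
I = 10931/2 (I = -2 + (5*4374)/4 = -2 + (¼)*21870 = -2 + 10935/2 = 10931/2 ≈ 5465.5)
P = 132168 + I*√110627 (P = 132168 + √(-113876 + (0 - 57)²) = 132168 + √(-113876 + (-57)²) = 132168 + √(-113876 + 3249) = 132168 + √(-110627) = 132168 + I*√110627 ≈ 1.3217e+5 + 332.61*I)
t = -282401/2 (t = -135735 - 1*10931/2 = -135735 - 10931/2 = -282401/2 ≈ -1.4120e+5)
√(t + P) = √(-282401/2 + (132168 + I*√110627)) = √(-18065/2 + I*√110627)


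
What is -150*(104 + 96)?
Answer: -30000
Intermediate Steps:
-150*(104 + 96) = -150*200 = -30000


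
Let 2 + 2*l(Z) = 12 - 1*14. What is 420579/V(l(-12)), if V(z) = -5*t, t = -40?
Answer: 420579/200 ≈ 2102.9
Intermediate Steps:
l(Z) = -2 (l(Z) = -1 + (12 - 1*14)/2 = -1 + (12 - 14)/2 = -1 + (1/2)*(-2) = -1 - 1 = -2)
V(z) = 200 (V(z) = -5*(-40) = 200)
420579/V(l(-12)) = 420579/200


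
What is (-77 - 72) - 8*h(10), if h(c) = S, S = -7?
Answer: -93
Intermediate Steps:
h(c) = -7
(-77 - 72) - 8*h(10) = (-77 - 72) - 8*(-7) = -149 + 56 = -93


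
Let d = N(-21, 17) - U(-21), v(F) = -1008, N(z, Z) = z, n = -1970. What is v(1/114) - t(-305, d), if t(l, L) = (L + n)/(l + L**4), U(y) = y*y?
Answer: -45922807555216/45558340831 ≈ -1008.0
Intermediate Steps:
U(y) = y**2
d = -462 (d = -21 - 1*(-21)**2 = -21 - 1*441 = -21 - 441 = -462)
t(l, L) = (-1970 + L)/(l + L**4) (t(l, L) = (L - 1970)/(l + L**4) = (-1970 + L)/(l + L**4))
v(1/114) - t(-305, d) = -1008 - (-1970 - 462)/(-305 + (-462)**4) = -1008 - (-2432)/(-305 + 45558341136) = -1008 - (-2432)/45558340831 = -1008 - 1*(-2432/45558340831) = -1008 + 2432/45558340831 = -45922807555216/45558340831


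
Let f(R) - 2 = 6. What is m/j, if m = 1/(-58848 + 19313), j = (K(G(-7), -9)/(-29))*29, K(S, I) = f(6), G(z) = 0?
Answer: 1/316280 ≈ 3.1618e-6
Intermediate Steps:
f(R) = 8 (f(R) = 2 + 6 = 8)
K(S, I) = 8
j = -8 (j = (8/(-29))*29 = (8*(-1/29))*29 = -8/29*29 = -8)
m = -1/39535 (m = 1/(-39535) = -1/39535 ≈ -2.5294e-5)
m/j = -1/39535/(-8) = -1/39535*(-1/8) = 1/316280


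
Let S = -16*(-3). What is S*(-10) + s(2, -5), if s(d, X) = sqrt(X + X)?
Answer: -480 + I*sqrt(10) ≈ -480.0 + 3.1623*I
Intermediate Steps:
s(d, X) = sqrt(2)*sqrt(X) (s(d, X) = sqrt(2*X) = sqrt(2)*sqrt(X))
S = 48
S*(-10) + s(2, -5) = 48*(-10) + sqrt(2)*sqrt(-5) = -480 + sqrt(2)*(I*sqrt(5)) = -480 + I*sqrt(10)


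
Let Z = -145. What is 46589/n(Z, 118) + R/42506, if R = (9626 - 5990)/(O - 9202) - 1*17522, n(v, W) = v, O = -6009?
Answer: -15080586655992/46875510535 ≈ -321.72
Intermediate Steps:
R = -266530778/15211 (R = (9626 - 5990)/(-6009 - 9202) - 1*17522 = 3636/(-15211) - 17522 = 3636*(-1/15211) - 17522 = -3636/15211 - 17522 = -266530778/15211 ≈ -17522.)
46589/n(Z, 118) + R/42506 = 46589/(-145) - 266530778/15211/42506 = 46589*(-1/145) - 266530778/15211*1/42506 = -46589/145 - 133265389/323279383 = -15080586655992/46875510535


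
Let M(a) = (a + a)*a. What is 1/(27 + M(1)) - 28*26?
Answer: -21111/29 ≈ -727.97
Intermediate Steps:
M(a) = 2*a² (M(a) = (2*a)*a = 2*a²)
1/(27 + M(1)) - 28*26 = 1/(27 + 2*1²) - 28*26 = 1/(27 + 2*1) - 728 = 1/(27 + 2) - 728 = 1/29 - 728 = -21111/29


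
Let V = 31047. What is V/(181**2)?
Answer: 31047/32761 ≈ 0.94768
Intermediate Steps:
V/(181**2) = 31047/(181**2) = 31047/32761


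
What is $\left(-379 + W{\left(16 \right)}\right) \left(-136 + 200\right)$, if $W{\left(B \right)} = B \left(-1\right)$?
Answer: $-25280$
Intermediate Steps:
$W{\left(B \right)} = - B$
$\left(-379 + W{\left(16 \right)}\right) \left(-136 + 200\right) = \left(-379 - 16\right) \left(-136 + 200\right) = \left(-379 - 16\right) 64 = \left(-395\right) 64 = -25280$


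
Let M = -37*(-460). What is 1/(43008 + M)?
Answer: 1/60028 ≈ 1.6659e-5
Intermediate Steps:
M = 17020
1/(43008 + M) = 1/(43008 + 17020) = 1/60028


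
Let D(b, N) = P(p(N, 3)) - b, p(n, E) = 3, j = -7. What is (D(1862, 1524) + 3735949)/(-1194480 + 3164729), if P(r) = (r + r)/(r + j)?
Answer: 7468171/3940498 ≈ 1.8952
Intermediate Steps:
P(r) = 2*r/(-7 + r) (P(r) = (r + r)/(r - 7) = (2*r)/(-7 + r) = 2*r/(-7 + r))
D(b, N) = -3/2 - b (D(b, N) = 2*3/(-7 + 3) - b = 2*3/(-4) - b = 2*3*(-¼) - b = -3/2 - b)
(D(1862, 1524) + 3735949)/(-1194480 + 3164729) = ((-3/2 - 1*1862) + 3735949)/(-1194480 + 3164729) = ((-3/2 - 1862) + 3735949)/1970249 = (-3727/2 + 3735949)*(1/1970249) = (7468171/2)*(1/1970249) = 7468171/3940498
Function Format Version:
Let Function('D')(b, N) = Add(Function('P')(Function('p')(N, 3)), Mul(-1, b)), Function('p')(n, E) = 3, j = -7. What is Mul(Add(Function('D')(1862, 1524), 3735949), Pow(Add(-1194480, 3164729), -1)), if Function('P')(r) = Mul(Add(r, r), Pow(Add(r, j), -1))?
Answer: Rational(7468171, 3940498) ≈ 1.8952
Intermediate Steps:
Function('P')(r) = Mul(2, r, Pow(Add(-7, r), -1)) (Function('P')(r) = Mul(Add(r, r), Pow(Add(r, -7), -1)) = Mul(Mul(2, r), Pow(Add(-7, r), -1)) = Mul(2, r, Pow(Add(-7, r), -1)))
Function('D')(b, N) = Add(Rational(-3, 2), Mul(-1, b)) (Function('D')(b, N) = Add(Mul(2, 3, Pow(Add(-7, 3), -1)), Mul(-1, b)) = Add(Mul(2, 3, Pow(-4, -1)), Mul(-1, b)) = Add(Mul(2, 3, Rational(-1, 4)), Mul(-1, b)) = Add(Rational(-3, 2), Mul(-1, b)))
Mul(Add(Function('D')(1862, 1524), 3735949), Pow(Add(-1194480, 3164729), -1)) = Mul(Add(Add(Rational(-3, 2), Mul(-1, 1862)), 3735949), Pow(Add(-1194480, 3164729), -1)) = Mul(Add(Add(Rational(-3, 2), -1862), 3735949), Pow(1970249, -1)) = Mul(Add(Rational(-3727, 2), 3735949), Rational(1, 1970249)) = Mul(Rational(7468171, 2), Rational(1, 1970249)) = Rational(7468171, 3940498)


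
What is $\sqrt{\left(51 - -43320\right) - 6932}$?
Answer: $\sqrt{36439} \approx 190.89$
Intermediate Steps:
$\sqrt{\left(51 - -43320\right) - 6932} = \sqrt{\left(51 + 43320\right) - 6932} = \sqrt{43371 - 6932} = \sqrt{36439}$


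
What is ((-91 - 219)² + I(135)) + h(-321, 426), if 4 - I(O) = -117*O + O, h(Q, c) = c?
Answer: 112190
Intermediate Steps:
I(O) = 4 + 116*O (I(O) = 4 - (-117*O + O) = 4 - (-116)*O = 4 + 116*O)
((-91 - 219)² + I(135)) + h(-321, 426) = ((-91 - 219)² + (4 + 116*135)) + 426 = ((-310)² + (4 + 15660)) + 426 = (96100 + 15664) + 426 = 111764 + 426 = 112190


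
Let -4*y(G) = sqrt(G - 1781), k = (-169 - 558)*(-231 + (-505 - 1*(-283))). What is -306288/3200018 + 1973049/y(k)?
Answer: -153144/1600009 - 3946098*sqrt(13102)/32755 ≈ -13790.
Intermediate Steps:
k = 329331 (k = -727*(-231 + (-505 + 283)) = -727*(-231 - 222) = -727*(-453) = 329331)
y(G) = -sqrt(-1781 + G)/4 (y(G) = -sqrt(G - 1781)/4 = -sqrt(-1781 + G)/4)
-306288/3200018 + 1973049/y(k) = -306288/3200018 + 1973049/((-sqrt(-1781 + 329331)/4)) = -306288*1/3200018 + 1973049/((-5*sqrt(13102)/4)) = -153144/1600009 + 1973049/((-5*sqrt(13102)/4)) = -153144/1600009 + 1973049*(-2*sqrt(13102)/32755) = -153144/1600009 - 3946098*sqrt(13102)/32755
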